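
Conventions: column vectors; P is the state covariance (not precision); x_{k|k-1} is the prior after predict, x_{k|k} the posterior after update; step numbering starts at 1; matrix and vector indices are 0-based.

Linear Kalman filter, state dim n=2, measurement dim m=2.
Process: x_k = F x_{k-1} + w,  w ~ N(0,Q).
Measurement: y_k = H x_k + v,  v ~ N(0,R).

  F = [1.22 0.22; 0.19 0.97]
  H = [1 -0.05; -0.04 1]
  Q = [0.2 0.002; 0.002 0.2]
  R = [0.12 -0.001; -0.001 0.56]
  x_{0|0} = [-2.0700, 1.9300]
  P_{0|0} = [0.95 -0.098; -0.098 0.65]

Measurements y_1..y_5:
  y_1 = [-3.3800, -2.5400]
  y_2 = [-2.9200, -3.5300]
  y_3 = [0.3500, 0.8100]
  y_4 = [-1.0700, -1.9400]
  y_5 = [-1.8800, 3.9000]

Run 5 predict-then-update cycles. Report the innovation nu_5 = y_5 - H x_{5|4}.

step 1: x^-=[-2.1008, 1.4788]  P^-=[1.5928 0.2409; 0.2409 0.8098]  S=[1.6908 0.1361; 0.1361 1.3530]  K=[0.9320 0.0372; 0.0715 0.5842]  nu=[-1.2053, -4.1028]  x^+=[-3.3765, -1.0041]  P^+=[0.1130 0.0244; 0.0244 0.3280]
step 2: x^-=[-4.3402, -1.6155]  P^-=[0.3972 0.1281; 0.1281 0.5217]  S=[0.5057 0.0854; 0.0854 1.0721]  K=[0.7654 0.0437; 0.1220 0.4721]  nu=[1.3394, -2.0881]  x^+=[-3.4063, -2.4379]  P^+=[0.0932 0.0274; 0.0274 0.2654]
step 3: x^-=[-4.6920, -3.0120]  P^-=[0.3663 0.1138; 0.1138 0.4632]  S=[0.4760 0.0753; 0.0753 1.0146]  K=[0.7508 0.0421; 0.1205 0.4431]  nu=[4.8914, 3.6343]  x^+=[-0.8667, -0.8126]  P^+=[0.0914 0.0265; 0.0265 0.2491]
step 4: x^-=[-1.2361, -0.9529]  P^-=[0.3623 0.1088; 0.1088 0.4474]  S=[0.4725 0.0711; 0.0711 0.9993]  K=[0.7490 0.0410; 0.1174 0.4350]  nu=[0.1185, -1.0366]  x^+=[-1.1899, -1.3899]  P^+=[0.0911 0.0259; 0.0259 0.2445]
step 5: x^-=[-1.7575, -1.5743]  P^-=[0.3614 0.1070; 0.1070 0.4429]  S=[0.4718 0.0696; 0.0696 0.9949]  K=[0.7486 0.0406; 0.1160 0.4327]  nu=[-0.2012, 5.4040]  x^+=[-1.6885, 0.7409]  P^+=[0.0911 0.0257; 0.0257 0.2432]

innov = [-0.2012, 5.4040]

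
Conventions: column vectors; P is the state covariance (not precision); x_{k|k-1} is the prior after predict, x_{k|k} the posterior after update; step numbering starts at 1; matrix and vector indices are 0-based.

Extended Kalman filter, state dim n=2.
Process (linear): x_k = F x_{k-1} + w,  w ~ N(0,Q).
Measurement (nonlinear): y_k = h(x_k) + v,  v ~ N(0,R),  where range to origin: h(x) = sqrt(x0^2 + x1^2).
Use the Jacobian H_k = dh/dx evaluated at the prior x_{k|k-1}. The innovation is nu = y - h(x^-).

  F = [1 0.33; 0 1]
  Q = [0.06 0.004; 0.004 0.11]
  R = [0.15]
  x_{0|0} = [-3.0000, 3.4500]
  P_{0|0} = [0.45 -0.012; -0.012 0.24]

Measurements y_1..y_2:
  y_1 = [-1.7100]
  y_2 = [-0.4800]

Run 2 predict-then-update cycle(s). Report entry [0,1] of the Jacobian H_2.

step 1: x^-=[-1.8615, 3.4500]  P^-=[0.5282 0.0712; 0.0712 0.3500]  H_jac=[-0.4749 0.8801]  S=[0.4807]  K=[-0.3915; 0.5705]  nu=[-5.6302]  x^+=[0.3425, 0.2381]  P^+=[0.4546 0.1785; 0.1785 0.1936]
step 2: x^-=[0.4211, 0.2381]  P^-=[0.6535 0.2464; 0.2464 0.3036]  H_jac=[0.8704 0.4923]  S=[0.9299]  K=[0.7422; 0.3914]  nu=[-0.9637]  x^+=[-0.2942, -0.1391]  P^+=[0.1413 -0.0237; -0.0237 0.1611]

H_jac[0,1] = 0.4923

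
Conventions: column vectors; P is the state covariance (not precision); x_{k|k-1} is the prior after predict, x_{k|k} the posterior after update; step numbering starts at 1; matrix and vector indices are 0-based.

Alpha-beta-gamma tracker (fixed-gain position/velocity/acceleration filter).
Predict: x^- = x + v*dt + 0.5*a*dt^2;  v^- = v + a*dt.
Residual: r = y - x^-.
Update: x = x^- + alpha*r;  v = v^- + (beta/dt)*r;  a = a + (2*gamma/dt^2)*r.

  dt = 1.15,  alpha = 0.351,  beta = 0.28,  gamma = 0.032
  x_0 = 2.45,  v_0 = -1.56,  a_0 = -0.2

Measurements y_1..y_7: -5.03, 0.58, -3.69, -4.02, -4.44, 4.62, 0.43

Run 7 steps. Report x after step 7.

step 1: x_pred=0.5238  r=-5.5538  x^+=-1.4256  v^+=-3.1422  a^+=-0.4688
step 2: x_pred=-5.3491  r=5.9291  x^+=-3.2680  v^+=-2.2377  a^+=-0.1818
step 3: x_pred=-5.9616  r=2.2716  x^+=-5.1643  v^+=-1.8937  a^+=-0.0719
step 4: x_pred=-7.3896  r=3.3696  x^+=-6.2068  v^+=-1.1560  a^+=0.0912
step 5: x_pred=-7.4760  r=3.0360  x^+=-6.4103  v^+=-0.3120  a^+=0.2381
step 6: x_pred=-6.6117  r=11.2317  x^+=-2.6693  v^+=2.6965  a^+=0.7816
step 7: x_pred=0.9485  r=-0.5185  x^+=0.7665  v^+=3.4691  a^+=0.7565

x_post = 0.7665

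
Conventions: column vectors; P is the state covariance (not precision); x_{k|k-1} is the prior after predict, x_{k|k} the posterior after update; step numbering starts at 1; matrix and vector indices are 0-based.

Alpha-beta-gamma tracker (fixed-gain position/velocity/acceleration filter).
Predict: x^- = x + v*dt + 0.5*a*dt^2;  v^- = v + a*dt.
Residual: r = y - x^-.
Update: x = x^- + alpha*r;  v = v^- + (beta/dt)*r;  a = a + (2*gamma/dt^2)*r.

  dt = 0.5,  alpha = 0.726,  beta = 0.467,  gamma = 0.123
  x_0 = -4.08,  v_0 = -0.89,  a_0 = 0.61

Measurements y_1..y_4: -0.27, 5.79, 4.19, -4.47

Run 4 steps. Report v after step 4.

v_post = -3.8168

step 1: x_pred=-4.4488  r=4.1788  x^+=-1.4150  v^+=3.3180  a^+=4.7219
step 2: x_pred=0.8342  r=4.9558  x^+=4.4321  v^+=10.3076  a^+=9.5984
step 3: x_pred=10.7857  r=-6.5957  x^+=5.9972  v^+=8.9464  a^+=3.1082
step 4: x_pred=10.8589  r=-15.3289  x^+=-0.2699  v^+=-3.8168  a^+=-11.9755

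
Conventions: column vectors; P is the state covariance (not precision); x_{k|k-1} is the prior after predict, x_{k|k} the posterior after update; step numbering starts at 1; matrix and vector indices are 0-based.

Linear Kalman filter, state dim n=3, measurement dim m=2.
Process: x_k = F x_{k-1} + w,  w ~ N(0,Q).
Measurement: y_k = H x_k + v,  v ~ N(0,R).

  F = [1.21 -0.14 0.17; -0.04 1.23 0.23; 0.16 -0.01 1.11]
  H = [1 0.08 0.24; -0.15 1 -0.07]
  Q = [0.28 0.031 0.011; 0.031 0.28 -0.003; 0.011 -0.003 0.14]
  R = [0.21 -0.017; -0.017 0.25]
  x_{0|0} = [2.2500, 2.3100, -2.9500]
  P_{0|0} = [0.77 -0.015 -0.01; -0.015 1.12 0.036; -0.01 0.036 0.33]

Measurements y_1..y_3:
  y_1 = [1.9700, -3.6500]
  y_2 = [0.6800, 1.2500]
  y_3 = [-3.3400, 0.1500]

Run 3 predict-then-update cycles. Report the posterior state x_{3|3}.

step 1: x^-=[1.8976, 2.0728, -2.9376]  P^-=[1.4381 -0.2050 0.2051; -0.2050 2.0152 0.1087; 0.2051 0.1087 0.5621]  S=[1.7632 -0.2797; -0.2797 2.3509]  K=[0.8204 -0.0874; 0.1300 0.8825; 0.2042 0.0407]  nu=[0.6116, -5.6438]  x^+=[2.8929, -2.8284, -3.0426]  P^+=[0.1934 -0.0122 -0.0776; -0.0122 0.2186 0.0293; -0.0776 0.0293 0.4893]
step 2: x^-=[3.3791, -4.2945, -2.8861]  P^-=[0.5524 -0.0310 0.0306; -0.0310 0.6562 0.1561; 0.0306 0.1561 0.7197]  S=[0.8237 -0.0567; -0.0567 0.9102]  K=[0.6706 -0.0857; 0.1213 0.7216; 0.2708 0.1280]  nu=[-1.6629, 5.8493]  x^+=[1.7630, -0.2754, -2.5874]  P^+=[0.1688 -0.0149 -0.1055; -0.0149 0.1801 0.0570; -0.1055 0.0570 0.6483]
step 3: x^-=[1.7319, -1.0044, -2.5872]  P^-=[0.5083 -0.0236 0.0133; -0.0236 0.6227 0.2347; 0.0133 0.2347 0.9045]  S=[0.7860 -0.0284; -0.0284 0.8630]  K=[0.6449 -0.0956; 0.1306 0.7108; 0.3245 0.2070]  nu=[-4.3706, 1.2331]  x^+=[-1.2046, -0.6989, -3.7501]  P^+=[0.1700 -0.0185 -0.1312; -0.0185 0.1784 0.0818; -0.1312 0.0818 0.7885]

x_post = [-1.2046, -0.6989, -3.7501]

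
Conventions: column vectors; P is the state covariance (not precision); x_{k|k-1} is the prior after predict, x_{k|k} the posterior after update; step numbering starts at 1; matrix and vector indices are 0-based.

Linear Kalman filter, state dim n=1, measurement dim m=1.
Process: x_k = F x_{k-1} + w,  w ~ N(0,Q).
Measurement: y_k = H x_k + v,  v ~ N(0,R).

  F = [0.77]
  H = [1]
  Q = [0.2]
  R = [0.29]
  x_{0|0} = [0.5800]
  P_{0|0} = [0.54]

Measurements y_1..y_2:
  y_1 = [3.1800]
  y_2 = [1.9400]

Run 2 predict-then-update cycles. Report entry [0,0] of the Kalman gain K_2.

K[0,0] = 0.5170

step 1: x^-=[0.4466]  P^-=[0.5202]  S=[0.8102]  K=[0.6420]  nu=[2.7334]  x^+=[2.2016]  P^+=[0.1862]
step 2: x^-=[1.6952]  P^-=[0.3104]  S=[0.6004]  K=[0.5170]  nu=[0.2448]  x^+=[1.8218]  P^+=[0.1499]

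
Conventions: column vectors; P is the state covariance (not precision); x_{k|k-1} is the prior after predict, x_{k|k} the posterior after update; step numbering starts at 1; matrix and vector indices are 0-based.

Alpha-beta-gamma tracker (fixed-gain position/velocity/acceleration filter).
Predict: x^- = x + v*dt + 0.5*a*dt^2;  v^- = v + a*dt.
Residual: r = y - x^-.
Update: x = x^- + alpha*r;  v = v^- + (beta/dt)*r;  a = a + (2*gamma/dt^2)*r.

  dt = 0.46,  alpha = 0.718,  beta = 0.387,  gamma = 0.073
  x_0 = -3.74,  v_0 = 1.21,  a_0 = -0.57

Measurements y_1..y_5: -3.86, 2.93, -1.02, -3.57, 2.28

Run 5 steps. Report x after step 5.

x_post = 0.7431

step 1: x_pred=-3.2437  r=-0.6163  x^+=-3.6862  v^+=0.4293  a^+=-0.9952
step 2: x_pred=-3.5940  r=6.5240  x^+=1.0902  v^+=5.4602  a^+=3.5062
step 3: x_pred=3.9729  r=-4.9929  x^+=0.3880  v^+=2.8725  a^+=0.0612
step 4: x_pred=1.7158  r=-5.2858  x^+=-2.0794  v^+=-1.5463  a^+=-3.5859
step 5: x_pred=-3.1701  r=5.4501  x^+=0.7431  v^+=1.3894  a^+=0.1746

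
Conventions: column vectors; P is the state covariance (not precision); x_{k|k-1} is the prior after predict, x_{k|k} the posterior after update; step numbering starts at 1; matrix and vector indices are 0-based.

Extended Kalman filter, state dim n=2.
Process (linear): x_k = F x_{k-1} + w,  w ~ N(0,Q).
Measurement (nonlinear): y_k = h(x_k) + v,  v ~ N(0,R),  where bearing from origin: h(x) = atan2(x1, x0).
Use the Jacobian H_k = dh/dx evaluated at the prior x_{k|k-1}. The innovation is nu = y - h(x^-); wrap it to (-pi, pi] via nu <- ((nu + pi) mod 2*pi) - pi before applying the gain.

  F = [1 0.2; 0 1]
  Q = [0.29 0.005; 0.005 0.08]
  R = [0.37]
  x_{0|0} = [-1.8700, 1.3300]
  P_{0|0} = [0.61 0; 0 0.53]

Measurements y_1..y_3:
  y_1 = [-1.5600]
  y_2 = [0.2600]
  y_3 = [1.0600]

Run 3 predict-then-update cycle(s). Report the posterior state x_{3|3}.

x_post = [-1.1930, 2.1324]

step 1: x^-=[-1.6040, 1.3300]  P^-=[0.9212 0.1110; 0.1110 0.6100]  H_jac=[-0.3063 -0.3694]  S=[0.5648]  K=[-0.5722; -0.4592]  nu=[2.2739]  x^+=[-2.9051, 0.2859]  P^+=[0.7363 -0.0374; -0.0374 0.4909]
step 2: x^-=[-2.8480, 0.2859]  P^-=[1.0309 0.0658; 0.0658 0.5709]  H_jac=[-0.0349 -0.3476]  S=[0.4418]  K=[-0.1332; -0.4544]  nu=[-2.7816]  x^+=[-2.4776, 1.5497]  P^+=[1.0231 0.0390; 0.0390 0.4797]
step 3: x^-=[-2.1676, 1.5497]  P^-=[1.3479 0.1400; 0.1400 0.5597]  H_jac=[-0.2183 -0.3053]  S=[0.5050]  K=[-0.6671; -0.3988]  nu=[-1.4609]  x^+=[-1.1930, 2.1324]  P^+=[1.1231 0.0056; 0.0056 0.4794]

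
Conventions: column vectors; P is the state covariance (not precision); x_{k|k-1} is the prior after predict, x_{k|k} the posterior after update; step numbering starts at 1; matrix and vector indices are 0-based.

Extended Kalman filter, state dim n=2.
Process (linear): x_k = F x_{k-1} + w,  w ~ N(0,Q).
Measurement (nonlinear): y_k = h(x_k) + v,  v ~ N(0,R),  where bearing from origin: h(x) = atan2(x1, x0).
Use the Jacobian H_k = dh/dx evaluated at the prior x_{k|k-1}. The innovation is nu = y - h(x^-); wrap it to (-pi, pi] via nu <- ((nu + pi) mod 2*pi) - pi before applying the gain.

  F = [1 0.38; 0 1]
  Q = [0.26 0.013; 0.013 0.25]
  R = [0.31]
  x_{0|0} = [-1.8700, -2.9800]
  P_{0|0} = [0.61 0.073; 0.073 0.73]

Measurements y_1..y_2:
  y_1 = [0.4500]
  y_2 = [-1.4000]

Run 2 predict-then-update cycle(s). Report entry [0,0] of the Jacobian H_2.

step 1: x^-=[-3.0024, -2.9800]  P^-=[1.0309 0.3634; 0.3634 0.9800]  H_jac=[0.1665 -0.1678]  S=[0.3459]  K=[0.3201; -0.3004]  nu=[2.8099]  x^+=[-2.1030, -3.8242]  P^+=[0.9955 0.3967; 0.3967 0.9488]
step 2: x^-=[-3.5562, -3.8242]  P^-=[1.6939 0.7702; 0.7702 1.1988]  H_jac=[0.1402 -0.1304]  S=[0.3355]  K=[0.4086; -0.1440]  nu=[0.9199]  x^+=[-3.1803, -3.9567]  P^+=[1.6379 0.7899; 0.7899 1.1918]

H_jac[0,0] = 0.1402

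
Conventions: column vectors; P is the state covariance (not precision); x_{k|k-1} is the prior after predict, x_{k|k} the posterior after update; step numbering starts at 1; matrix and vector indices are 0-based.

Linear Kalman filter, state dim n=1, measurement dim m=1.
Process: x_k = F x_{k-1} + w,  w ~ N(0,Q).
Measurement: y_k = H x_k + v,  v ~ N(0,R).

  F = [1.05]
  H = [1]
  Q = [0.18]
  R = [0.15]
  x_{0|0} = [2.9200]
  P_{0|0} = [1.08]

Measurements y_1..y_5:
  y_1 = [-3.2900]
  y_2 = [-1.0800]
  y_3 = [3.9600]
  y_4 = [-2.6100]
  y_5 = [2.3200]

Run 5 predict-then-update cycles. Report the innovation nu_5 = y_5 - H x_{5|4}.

step 1: x^-=[3.0660]  P^-=[1.3707]  S=[1.5207]  K=[0.9014]  nu=[-6.3560]  x^+=[-2.6631]  P^+=[0.1352]
step 2: x^-=[-2.7962]  P^-=[0.3291]  S=[0.4791]  K=[0.6869]  nu=[1.7162]  x^+=[-1.6174]  P^+=[0.1030]
step 3: x^-=[-1.6982]  P^-=[0.2936]  S=[0.4436]  K=[0.6619]  nu=[5.6582]  x^+=[2.0467]  P^+=[0.0993]
step 4: x^-=[2.1490]  P^-=[0.2895]  S=[0.4395]  K=[0.6587]  nu=[-4.7590]  x^+=[-0.9856]  P^+=[0.0988]
step 5: x^-=[-1.0349]  P^-=[0.2889]  S=[0.4389]  K=[0.6583]  nu=[3.3549]  x^+=[1.1735]  P^+=[0.0987]

innov = [3.3549]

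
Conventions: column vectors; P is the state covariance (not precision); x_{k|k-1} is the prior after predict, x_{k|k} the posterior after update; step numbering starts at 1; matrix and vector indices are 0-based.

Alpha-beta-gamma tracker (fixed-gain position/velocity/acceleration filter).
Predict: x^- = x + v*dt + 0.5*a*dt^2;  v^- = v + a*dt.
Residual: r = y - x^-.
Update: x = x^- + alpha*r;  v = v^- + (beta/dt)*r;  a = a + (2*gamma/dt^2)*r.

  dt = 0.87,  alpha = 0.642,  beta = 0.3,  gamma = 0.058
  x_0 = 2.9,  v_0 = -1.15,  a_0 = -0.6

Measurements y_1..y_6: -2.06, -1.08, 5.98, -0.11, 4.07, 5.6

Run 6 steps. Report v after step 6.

step 1: x_pred=1.6724  r=-3.7324  x^+=-0.7238  v^+=-2.9590  a^+=-1.1720
step 2: x_pred=-3.7417  r=2.6617  x^+=-2.0329  v^+=-3.0609  a^+=-0.7641
step 3: x_pred=-4.9850  r=10.9650  x^+=2.0545  v^+=0.0554  a^+=0.9164
step 4: x_pred=2.4495  r=-2.5595  x^+=0.8063  v^+=-0.0299  a^+=0.5241
step 5: x_pred=0.9786  r=3.0914  x^+=2.9633  v^+=1.4920  a^+=0.9979
step 6: x_pred=4.6390  r=0.9610  x^+=5.2560  v^+=2.6916  a^+=1.1452

v_post = 2.6916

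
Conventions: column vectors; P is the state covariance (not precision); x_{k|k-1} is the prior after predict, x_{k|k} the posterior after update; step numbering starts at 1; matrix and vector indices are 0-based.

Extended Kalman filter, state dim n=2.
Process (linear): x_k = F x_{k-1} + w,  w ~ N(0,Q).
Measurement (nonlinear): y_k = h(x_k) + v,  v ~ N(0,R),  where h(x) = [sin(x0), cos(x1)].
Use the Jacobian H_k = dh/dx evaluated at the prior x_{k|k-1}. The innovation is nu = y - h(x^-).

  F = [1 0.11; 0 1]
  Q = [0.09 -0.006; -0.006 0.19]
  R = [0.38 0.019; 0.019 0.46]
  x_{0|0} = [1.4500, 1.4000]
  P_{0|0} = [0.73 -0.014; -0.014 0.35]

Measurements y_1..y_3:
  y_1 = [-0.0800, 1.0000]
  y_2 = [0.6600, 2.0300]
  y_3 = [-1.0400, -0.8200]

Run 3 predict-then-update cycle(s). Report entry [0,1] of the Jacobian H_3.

step 1: x^-=[1.6040, 1.4000]  P^-=[0.8212 0.0185; 0.0185 0.5400]  H_jac=[-0.0332 0.0000; 0.0000 -0.9854]  S=[0.3809 0.0196; 0.0196 0.9844]  K=[-0.0707 -0.0171; 0.0262 -0.5411]  nu=[-1.0794, 0.8300]  x^+=[1.6661, 0.9225]  P^+=[0.8189 0.0094; 0.0094 0.2521]
step 2: x^-=[1.7676, 0.9225]  P^-=[0.9140 0.0311; 0.0311 0.4421]  H_jac=[-0.1955 0.0000; 0.0000 -0.7971]  S=[0.4149 0.0238; 0.0238 0.7409]  K=[-0.4296 -0.0196; 0.0127 -0.4760]  nu=[-0.3207, 1.4262]  x^+=[1.8774, 0.2395]  P^+=[0.8368 0.0216; 0.0216 0.2744]
step 3: x^-=[1.9037, 0.2395]  P^-=[0.9348 0.0457; 0.0457 0.4644]  H_jac=[-0.3268 0.0000; 0.0000 -0.2373]  S=[0.4798 0.0225; 0.0225 0.4861]  K=[-0.6370 0.0072; -0.0205 -0.2257]  nu=[-1.9851, -1.7914]  x^+=[3.1553, 0.6847]  P^+=[0.7403 0.0370; 0.0370 0.4392]

H_jac[0,1] = 0.0000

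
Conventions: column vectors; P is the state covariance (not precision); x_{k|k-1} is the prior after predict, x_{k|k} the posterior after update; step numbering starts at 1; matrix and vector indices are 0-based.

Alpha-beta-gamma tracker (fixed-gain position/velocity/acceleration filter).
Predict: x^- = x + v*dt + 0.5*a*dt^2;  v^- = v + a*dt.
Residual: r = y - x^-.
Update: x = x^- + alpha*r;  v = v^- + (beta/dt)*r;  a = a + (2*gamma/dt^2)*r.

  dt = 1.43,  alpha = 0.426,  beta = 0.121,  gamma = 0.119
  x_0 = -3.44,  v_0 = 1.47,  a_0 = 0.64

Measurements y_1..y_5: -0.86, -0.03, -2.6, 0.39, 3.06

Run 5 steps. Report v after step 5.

v_post = -1.0167

step 1: x_pred=-0.6835  r=-0.1765  x^+=-0.7587  v^+=2.3703  a^+=0.6195
step 2: x_pred=3.2641  r=-3.2941  x^+=1.8608  v^+=2.9774  a^+=0.2361
step 3: x_pred=6.3598  r=-8.9598  x^+=2.5429  v^+=2.5568  a^+=-0.8067
step 4: x_pred=5.3743  r=-4.9843  x^+=3.2510  v^+=0.9814  a^+=-1.3869
step 5: x_pred=3.2364  r=-0.1764  x^+=3.1613  v^+=-1.0167  a^+=-1.4074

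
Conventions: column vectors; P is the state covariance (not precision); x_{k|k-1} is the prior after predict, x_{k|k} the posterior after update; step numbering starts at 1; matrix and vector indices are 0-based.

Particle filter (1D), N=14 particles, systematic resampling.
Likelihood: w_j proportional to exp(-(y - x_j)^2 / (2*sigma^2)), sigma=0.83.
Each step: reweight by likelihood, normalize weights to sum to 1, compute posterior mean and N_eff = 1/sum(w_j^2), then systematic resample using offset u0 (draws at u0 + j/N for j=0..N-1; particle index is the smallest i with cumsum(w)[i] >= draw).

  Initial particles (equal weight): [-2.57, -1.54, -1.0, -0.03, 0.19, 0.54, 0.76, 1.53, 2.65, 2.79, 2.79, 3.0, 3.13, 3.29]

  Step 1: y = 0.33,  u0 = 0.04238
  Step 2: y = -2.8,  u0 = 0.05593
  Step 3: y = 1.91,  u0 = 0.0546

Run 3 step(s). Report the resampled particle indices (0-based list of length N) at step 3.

resampled_idx = [5, 12, 12, 12, 12, 12, 13, 13, 13, 13, 13, 13, 13, 13]

step 1: w=[0.0005, 0.0175, 0.0615, 0.2021, 0.2189, 0.2150, 0.1941, 0.0781, 0.0045, 0.0027, 0.0027, 0.0013, 0.0008, 0.0004]  mean=0.3634  Neff=5.4685  idx=[2, 3, 3, 3, 4, 4, 4, 5, 5, 5, 6, 6, 6, 7]
step 2: w=[0.8468, 0.0339, 0.0339, 0.0339, 0.0135, 0.0135, 0.0135, 0.0027, 0.0027, 0.0027, 0.0009, 0.0009, 0.0009, 0.0000]  mean=-0.8357  Neff=1.3867  idx=[0, 0, 0, 0, 0, 0, 0, 0, 0, 0, 0, 0, 2, 6]
step 3: w=[0.0103, 0.0103, 0.0103, 0.0103, 0.0103, 0.0103, 0.0103, 0.0103, 0.0103, 0.0103, 0.0103, 0.0103, 0.3136, 0.5626]  mean=-0.0263  Neff=2.4030  idx=[5, 12, 12, 12, 12, 12, 13, 13, 13, 13, 13, 13, 13, 13]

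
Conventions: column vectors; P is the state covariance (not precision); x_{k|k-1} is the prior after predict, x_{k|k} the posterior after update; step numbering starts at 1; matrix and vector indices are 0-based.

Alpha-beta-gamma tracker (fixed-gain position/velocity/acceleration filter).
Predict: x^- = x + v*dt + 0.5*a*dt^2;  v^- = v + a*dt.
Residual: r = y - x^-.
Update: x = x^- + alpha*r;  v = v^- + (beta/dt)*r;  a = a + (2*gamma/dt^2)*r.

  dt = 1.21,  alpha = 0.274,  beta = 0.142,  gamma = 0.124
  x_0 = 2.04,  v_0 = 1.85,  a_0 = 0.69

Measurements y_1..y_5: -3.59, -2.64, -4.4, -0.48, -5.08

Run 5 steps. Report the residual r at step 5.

step 1: x_pred=4.7836  r=-8.3736  x^+=2.4892  v^+=1.7022  a^+=-0.7284
step 2: x_pred=4.0157  r=-6.6557  x^+=2.1920  v^+=0.0398  a^+=-1.8558
step 3: x_pred=0.8817  r=-5.2817  x^+=-0.5655  v^+=-2.8255  a^+=-2.7504
step 4: x_pred=-5.9979  r=5.5179  x^+=-4.4860  v^+=-5.5060  a^+=-1.8158
step 5: x_pred=-12.4775  r=7.3975  x^+=-10.4506  v^+=-6.8349  a^+=-0.5627

resid = 7.3975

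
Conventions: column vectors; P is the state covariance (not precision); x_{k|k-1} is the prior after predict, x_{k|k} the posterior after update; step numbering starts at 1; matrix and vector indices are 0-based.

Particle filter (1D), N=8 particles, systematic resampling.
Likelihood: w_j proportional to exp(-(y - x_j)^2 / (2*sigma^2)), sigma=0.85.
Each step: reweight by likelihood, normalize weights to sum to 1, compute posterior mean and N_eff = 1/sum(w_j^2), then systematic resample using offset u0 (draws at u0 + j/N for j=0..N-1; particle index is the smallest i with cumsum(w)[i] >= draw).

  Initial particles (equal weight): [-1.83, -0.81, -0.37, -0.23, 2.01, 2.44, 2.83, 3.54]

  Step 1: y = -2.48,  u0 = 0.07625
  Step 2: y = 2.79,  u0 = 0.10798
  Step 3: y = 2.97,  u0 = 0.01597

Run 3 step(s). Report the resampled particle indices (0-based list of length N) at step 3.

resampled_idx = [0, 1, 2, 3, 4, 5, 6, 7]

step 1: w=[0.7715, 0.1500, 0.0474, 0.0311, 0.0000, 0.0000, 0.0000, 0.0000]  mean=-1.5580  Neff=1.6107  idx=[0, 0, 0, 0, 0, 0, 1, 2]
step 2: w=[0.0003, 0.0003, 0.0003, 0.0003, 0.0003, 0.0003, 0.1130, 0.8850]  mean=-0.4227  Neff=1.2564  idx=[6, 7, 7, 7, 7, 7, 7, 7]
step 3: w=[0.0161, 0.1406, 0.1406, 0.1406, 0.1406, 0.1406, 0.1406, 0.1406]  mean=-0.3771  Neff=7.2172  idx=[0, 1, 2, 3, 4, 5, 6, 7]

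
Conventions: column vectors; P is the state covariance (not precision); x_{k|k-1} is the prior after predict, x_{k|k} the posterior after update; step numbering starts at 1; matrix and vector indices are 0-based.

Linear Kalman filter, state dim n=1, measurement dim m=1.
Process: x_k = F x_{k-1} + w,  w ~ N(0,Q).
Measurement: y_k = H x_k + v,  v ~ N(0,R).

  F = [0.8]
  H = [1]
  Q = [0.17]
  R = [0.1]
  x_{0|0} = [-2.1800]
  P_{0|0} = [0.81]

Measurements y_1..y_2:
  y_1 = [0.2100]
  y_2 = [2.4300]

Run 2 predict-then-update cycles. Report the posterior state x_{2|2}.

x_post = [1.6750]

step 1: x^-=[-1.7440]  P^-=[0.6884]  S=[0.7884]  K=[0.8732]  nu=[1.9540]  x^+=[-0.0378]  P^+=[0.0873]
step 2: x^-=[-0.0303]  P^-=[0.2259]  S=[0.3259]  K=[0.6931]  nu=[2.4603]  x^+=[1.6750]  P^+=[0.0693]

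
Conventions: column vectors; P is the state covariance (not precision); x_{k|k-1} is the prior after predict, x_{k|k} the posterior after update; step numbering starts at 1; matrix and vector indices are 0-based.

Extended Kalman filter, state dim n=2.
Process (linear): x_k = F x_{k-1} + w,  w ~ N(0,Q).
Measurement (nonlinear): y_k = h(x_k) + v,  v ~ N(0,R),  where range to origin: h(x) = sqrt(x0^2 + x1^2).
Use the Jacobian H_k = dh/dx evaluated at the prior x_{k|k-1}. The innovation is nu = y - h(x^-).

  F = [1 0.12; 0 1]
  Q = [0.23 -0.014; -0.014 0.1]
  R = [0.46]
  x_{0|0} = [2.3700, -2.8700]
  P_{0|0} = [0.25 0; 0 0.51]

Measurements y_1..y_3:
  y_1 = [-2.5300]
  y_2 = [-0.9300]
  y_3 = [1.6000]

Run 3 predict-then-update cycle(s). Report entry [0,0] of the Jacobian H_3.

step 1: x^-=[2.0256, -2.8700]  P^-=[0.4873 0.0472; 0.0472 0.6100]  H_jac=[0.5766 -0.8170]  S=[0.9847]  K=[0.2462; -0.4785]  nu=[-6.0428]  x^+=[0.5378, 0.0212]  P^+=[0.4276 0.1632; 0.1632 0.3846]
step 2: x^-=[0.5403, 0.0212]  P^-=[0.7024 0.1954; 0.1954 0.4846]  H_jac=[0.9992 0.0393]  S=[1.1773]  K=[0.6026; 0.1820]  nu=[-1.4708]  x^+=[-0.3460, -0.2464]  P^+=[0.2748 0.0663; 0.0663 0.4456]
step 3: x^-=[-0.3755, -0.2464]  P^-=[0.5271 0.1057; 0.1057 0.5456]  H_jac=[-0.8361 -0.5486]  S=[1.0897]  K=[-0.4577; -0.3558]  nu=[1.1509]  x^+=[-0.9023, -0.6559]  P^+=[0.2989 -0.0717; -0.0717 0.4077]

H_jac[0,0] = -0.8361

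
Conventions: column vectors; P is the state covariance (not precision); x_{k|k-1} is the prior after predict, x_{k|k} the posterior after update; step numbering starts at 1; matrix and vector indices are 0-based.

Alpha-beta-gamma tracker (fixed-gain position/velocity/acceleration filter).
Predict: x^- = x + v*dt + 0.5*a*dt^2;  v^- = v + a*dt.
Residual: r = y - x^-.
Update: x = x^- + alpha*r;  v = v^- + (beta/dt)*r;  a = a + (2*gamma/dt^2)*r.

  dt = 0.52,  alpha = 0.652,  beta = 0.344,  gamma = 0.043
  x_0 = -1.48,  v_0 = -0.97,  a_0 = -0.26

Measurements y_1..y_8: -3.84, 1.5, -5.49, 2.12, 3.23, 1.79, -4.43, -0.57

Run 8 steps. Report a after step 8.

step 1: x_pred=-2.0196  r=-1.8204  x^+=-3.2065  v^+=-2.3095  a^+=-0.8390
step 2: x_pred=-4.5209  r=6.0209  x^+=-0.5953  v^+=1.2373  a^+=1.0759
step 3: x_pred=0.1936  r=-5.6836  x^+=-3.5121  v^+=-1.9632  a^+=-0.7317
step 4: x_pred=-4.6319  r=6.7519  x^+=-0.2297  v^+=2.1230  a^+=1.4157
step 5: x_pred=1.0657  r=2.1643  x^+=2.4768  v^+=4.2909  a^+=2.1041
step 6: x_pred=4.9926  r=-3.2026  x^+=2.9045  v^+=3.2664  a^+=1.0855
step 7: x_pred=4.7498  r=-9.1798  x^+=-1.2354  v^+=-2.2419  a^+=-1.8341
step 8: x_pred=-2.6492  r=2.0792  x^+=-1.2936  v^+=-1.8202  a^+=-1.1728

a_post = -1.1728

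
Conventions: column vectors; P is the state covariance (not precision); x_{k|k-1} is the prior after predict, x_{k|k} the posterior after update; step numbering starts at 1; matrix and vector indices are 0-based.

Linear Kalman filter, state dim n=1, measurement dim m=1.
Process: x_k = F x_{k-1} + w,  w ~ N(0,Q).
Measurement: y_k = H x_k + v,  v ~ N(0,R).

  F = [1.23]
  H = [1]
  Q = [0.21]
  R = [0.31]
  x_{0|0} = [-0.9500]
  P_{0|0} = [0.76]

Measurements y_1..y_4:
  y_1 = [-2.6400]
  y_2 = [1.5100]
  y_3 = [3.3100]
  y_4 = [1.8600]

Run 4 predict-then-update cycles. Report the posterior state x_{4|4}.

x_post = [2.1196]

step 1: x^-=[-1.1685]  P^-=[1.3598]  S=[1.6698]  K=[0.8143]  nu=[-1.4715]  x^+=[-2.3668]  P^+=[0.2524]
step 2: x^-=[-2.9112]  P^-=[0.5919]  S=[0.9019]  K=[0.6563]  nu=[4.4212]  x^+=[-0.0096]  P^+=[0.2035]
step 3: x^-=[-0.0118]  P^-=[0.5178]  S=[0.8278]  K=[0.6255]  nu=[3.3218]  x^+=[2.0660]  P^+=[0.1939]
step 4: x^-=[2.5412]  P^-=[0.5034]  S=[0.8134]  K=[0.6189]  nu=[-0.6812]  x^+=[2.1196]  P^+=[0.1918]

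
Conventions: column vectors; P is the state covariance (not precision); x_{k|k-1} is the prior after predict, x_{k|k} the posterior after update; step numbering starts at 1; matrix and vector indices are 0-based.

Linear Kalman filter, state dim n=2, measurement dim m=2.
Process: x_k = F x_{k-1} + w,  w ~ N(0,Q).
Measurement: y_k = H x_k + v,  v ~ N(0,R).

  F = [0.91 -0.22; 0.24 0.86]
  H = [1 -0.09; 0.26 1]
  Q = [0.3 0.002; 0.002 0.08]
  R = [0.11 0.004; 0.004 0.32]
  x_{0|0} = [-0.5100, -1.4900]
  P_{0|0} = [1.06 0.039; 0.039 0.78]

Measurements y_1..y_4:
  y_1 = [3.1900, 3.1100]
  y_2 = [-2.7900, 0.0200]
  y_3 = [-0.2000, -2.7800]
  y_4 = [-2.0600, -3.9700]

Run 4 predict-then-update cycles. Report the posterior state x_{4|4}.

x_post = [-1.9323, -1.5605]

step 1: x^-=[-0.1363, -1.4038]  P^-=[1.1999 0.1144; 0.1144 0.7340]  S=[1.2953 0.3616; 0.3616 1.1946]  K=[0.8944 0.0862; -0.1542 0.6860]  nu=[3.2000, 4.5492]  x^+=[3.1177, 1.2236]  P^+=[0.0992 0.0054; 0.0054 0.2175]
step 2: x^-=[2.5679, 1.8005]  P^-=[0.3905 -0.0136; -0.0136 0.2488]  S=[0.5050 0.0699; 0.0699 0.5881]  K=[0.7677 0.0583; -0.1311 0.4326]  nu=[-5.1958, -2.4482]  x^+=[-1.5637, 1.4226]  P^+=[0.0847 -0.0003; -0.0003 0.1380]
step 3: x^-=[-1.7360, 0.8481]  P^-=[0.3769 -0.0058; -0.0058 0.1868]  S=[0.4895 0.0795; 0.0795 0.5293]  K=[0.7614 0.0598; -0.1057 0.3660]  nu=[1.6123, -3.1768]  x^+=[-0.6983, -0.4849]  P^+=[0.0840 0.0003; 0.0003 0.1166]
step 4: x^-=[-0.5288, -0.5846]  P^-=[0.3751 -0.0015; -0.0015 0.1712]  S=[0.4867 0.0847; 0.0847 0.5158]  K=[0.7602 0.0614; -0.0950 0.3468]  nu=[-1.5838, -3.2479]  x^+=[-1.9323, -1.5605]  P^+=[0.0839 0.0009; 0.0009 0.1104]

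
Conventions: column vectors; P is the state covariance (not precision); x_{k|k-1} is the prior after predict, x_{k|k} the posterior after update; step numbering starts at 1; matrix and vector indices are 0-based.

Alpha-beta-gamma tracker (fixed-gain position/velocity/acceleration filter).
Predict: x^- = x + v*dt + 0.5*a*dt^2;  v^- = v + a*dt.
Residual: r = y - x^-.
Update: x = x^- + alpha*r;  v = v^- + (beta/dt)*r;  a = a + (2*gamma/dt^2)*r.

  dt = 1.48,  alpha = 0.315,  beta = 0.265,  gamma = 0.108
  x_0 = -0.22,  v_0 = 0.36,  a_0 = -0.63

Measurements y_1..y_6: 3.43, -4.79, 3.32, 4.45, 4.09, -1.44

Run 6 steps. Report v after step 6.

step 1: x_pred=-0.3772  r=3.8072  x^+=0.8221  v^+=0.1093  a^+=-0.2546
step 2: x_pred=0.7050  r=-5.4950  x^+=-1.0259  v^+=-1.2514  a^+=-0.7964
step 3: x_pred=-3.7502  r=7.0702  x^+=-1.5231  v^+=-1.1642  a^+=-0.0992
step 4: x_pred=-3.3547  r=7.8047  x^+=-0.8962  v^+=0.0864  a^+=0.6704
step 5: x_pred=-0.0341  r=4.1241  x^+=1.2650  v^+=1.8171  a^+=1.0771
step 6: x_pred=5.1339  r=-6.5739  x^+=3.0631  v^+=2.2341  a^+=0.4288

v_post = 2.2341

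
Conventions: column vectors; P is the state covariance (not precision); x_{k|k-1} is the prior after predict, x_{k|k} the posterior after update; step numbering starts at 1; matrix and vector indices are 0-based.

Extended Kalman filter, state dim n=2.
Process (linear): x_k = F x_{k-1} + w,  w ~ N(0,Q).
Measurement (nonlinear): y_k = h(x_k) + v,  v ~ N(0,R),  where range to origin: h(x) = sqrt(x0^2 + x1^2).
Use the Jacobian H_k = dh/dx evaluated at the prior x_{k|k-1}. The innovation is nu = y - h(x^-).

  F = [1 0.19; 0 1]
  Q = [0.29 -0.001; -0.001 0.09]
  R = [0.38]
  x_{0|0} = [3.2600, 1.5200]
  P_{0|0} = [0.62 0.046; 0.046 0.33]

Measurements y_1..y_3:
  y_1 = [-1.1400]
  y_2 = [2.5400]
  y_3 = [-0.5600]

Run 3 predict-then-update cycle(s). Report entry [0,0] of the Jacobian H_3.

step 1: x^-=[3.5488, 1.5200]  P^-=[0.9394 0.1077; 0.1077 0.4200]  H_jac=[0.9192 0.3937]  S=[1.3168]  K=[0.6880; 0.2008]  nu=[-5.0006]  x^+=[0.1086, 0.5161]  P^+=[0.3162 -0.0742; -0.0742 0.3669]
step 2: x^-=[0.2067, 0.5161]  P^-=[0.5912 -0.0055; -0.0055 0.4569]  H_jac=[0.3717 0.9283]  S=[0.8517]  K=[0.2521; 0.4956]  nu=[1.9841]  x^+=[0.7068, 1.4995]  P^+=[0.5371 -0.1119; -0.1119 0.2477]
step 3: x^-=[0.9918, 1.4995]  P^-=[0.7935 -0.0658; -0.0658 0.3377]  H_jac=[0.5516 0.8341]  S=[0.7958]  K=[0.4811; 0.3083]  nu=[-2.3578]  x^+=[-0.1425, 0.7726]  P^+=[0.6093 -0.1838; -0.1838 0.2620]

H_jac[0,0] = 0.5516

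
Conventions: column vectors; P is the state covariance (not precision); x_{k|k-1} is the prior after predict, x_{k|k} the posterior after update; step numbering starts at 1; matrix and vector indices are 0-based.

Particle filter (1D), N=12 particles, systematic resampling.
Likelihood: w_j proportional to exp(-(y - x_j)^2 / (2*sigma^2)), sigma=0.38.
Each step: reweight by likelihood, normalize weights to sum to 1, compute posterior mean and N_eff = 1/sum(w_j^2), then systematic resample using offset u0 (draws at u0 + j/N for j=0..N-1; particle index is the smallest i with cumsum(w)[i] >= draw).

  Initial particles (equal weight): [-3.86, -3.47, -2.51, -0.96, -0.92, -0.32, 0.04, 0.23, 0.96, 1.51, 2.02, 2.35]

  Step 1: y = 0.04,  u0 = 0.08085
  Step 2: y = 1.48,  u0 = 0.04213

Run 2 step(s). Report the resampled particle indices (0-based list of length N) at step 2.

step 1: w=[0.0000, 0.0000, 0.0000, 0.0118, 0.0155, 0.2412, 0.3777, 0.3334, 0.0202, 0.0002, 0.0000, 0.0000]  mean=0.0086  Neff=3.1973  idx=[5, 5, 5, 6, 6, 6, 6, 7, 7, 7, 7, 8]
step 2: w=[0.0000, 0.0000, 0.0000, 0.0018, 0.0018, 0.0018, 0.0018, 0.0108, 0.0108, 0.0108, 0.0108, 0.9492]  mean=0.9215  Neff=1.1092  idx=[10, 11, 11, 11, 11, 11, 11, 11, 11, 11, 11, 11]

resampled_idx = [10, 11, 11, 11, 11, 11, 11, 11, 11, 11, 11, 11]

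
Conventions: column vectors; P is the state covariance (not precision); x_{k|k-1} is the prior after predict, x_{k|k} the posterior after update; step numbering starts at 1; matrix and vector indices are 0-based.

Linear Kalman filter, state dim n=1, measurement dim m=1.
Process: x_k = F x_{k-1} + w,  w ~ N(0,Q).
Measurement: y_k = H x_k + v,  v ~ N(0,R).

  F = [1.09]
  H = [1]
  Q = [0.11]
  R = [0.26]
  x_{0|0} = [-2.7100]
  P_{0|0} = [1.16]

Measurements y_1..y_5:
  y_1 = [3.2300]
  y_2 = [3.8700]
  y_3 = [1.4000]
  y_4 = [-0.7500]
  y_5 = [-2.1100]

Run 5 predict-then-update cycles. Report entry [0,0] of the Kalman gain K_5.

step 1: x^-=[-2.9539]  P^-=[1.4882]  S=[1.7482]  K=[0.8513]  nu=[6.1839]  x^+=[2.3103]  P^+=[0.2213]
step 2: x^-=[2.5182]  P^-=[0.3730]  S=[0.6330]  K=[0.5892]  nu=[1.3518]  x^+=[3.3147]  P^+=[0.1532]
step 3: x^-=[3.6131]  P^-=[0.2920]  S=[0.5520]  K=[0.5290]  nu=[-2.2131]  x^+=[2.4424]  P^+=[0.1375]
step 4: x^-=[2.6622]  P^-=[0.2734]  S=[0.5334]  K=[0.5126]  nu=[-3.4122]  x^+=[0.9132]  P^+=[0.1333]
step 5: x^-=[0.9954]  P^-=[0.2683]  S=[0.5283]  K=[0.5079]  nu=[-3.1054]  x^+=[-0.5818]  P^+=[0.1321]

K[0,0] = 0.5079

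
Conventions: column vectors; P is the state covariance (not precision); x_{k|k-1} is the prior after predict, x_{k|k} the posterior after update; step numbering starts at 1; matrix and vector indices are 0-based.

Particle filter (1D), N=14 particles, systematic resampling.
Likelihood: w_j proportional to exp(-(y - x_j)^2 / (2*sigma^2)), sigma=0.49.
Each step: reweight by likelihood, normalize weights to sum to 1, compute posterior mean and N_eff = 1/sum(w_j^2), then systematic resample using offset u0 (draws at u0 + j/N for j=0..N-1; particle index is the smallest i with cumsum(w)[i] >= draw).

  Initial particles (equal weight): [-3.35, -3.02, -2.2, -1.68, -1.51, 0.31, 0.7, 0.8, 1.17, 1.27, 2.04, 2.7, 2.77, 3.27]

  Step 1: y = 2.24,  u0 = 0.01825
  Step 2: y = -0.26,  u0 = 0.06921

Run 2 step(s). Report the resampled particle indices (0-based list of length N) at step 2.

resampled_idx = [0, 0, 0, 0, 0, 0, 0, 0, 0, 1, 1, 1, 1, 4]

step 1: w=[0.0000, 0.0000, 0.0000, 0.0000, 0.0000, 0.0002, 0.0029, 0.0054, 0.0371, 0.0567, 0.3703, 0.2590, 0.2242, 0.0442]  mean=2.3422  Neff=3.8301  idx=[8, 9, 10, 10, 10, 10, 10, 11, 11, 11, 12, 12, 12, 12]
step 2: w=[0.6470, 0.3493, 0.0008, 0.0008, 0.0008, 0.0008, 0.0008, 0.0000, 0.0000, 0.0000, 0.0000, 0.0000, 0.0000, 0.0000]  mean=1.2082  Neff=1.8499  idx=[0, 0, 0, 0, 0, 0, 0, 0, 0, 1, 1, 1, 1, 4]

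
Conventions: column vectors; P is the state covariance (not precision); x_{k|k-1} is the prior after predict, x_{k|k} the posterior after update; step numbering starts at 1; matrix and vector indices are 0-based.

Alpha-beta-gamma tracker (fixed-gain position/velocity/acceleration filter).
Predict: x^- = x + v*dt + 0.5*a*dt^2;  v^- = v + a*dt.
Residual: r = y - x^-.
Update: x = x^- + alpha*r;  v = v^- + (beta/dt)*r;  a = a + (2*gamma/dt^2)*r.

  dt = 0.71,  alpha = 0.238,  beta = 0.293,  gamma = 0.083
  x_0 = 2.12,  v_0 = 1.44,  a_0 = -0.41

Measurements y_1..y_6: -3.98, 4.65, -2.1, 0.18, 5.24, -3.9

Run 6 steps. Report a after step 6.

step 1: x_pred=3.0391  r=-7.0191  x^+=1.3685  v^+=-1.7477  a^+=-2.7214
step 2: x_pred=-0.5583  r=5.2083  x^+=0.6813  v^+=-1.5305  a^+=-1.0063
step 3: x_pred=-0.6590  r=-1.4410  x^+=-1.0020  v^+=-2.8397  a^+=-1.4808
step 4: x_pred=-3.3914  r=3.5714  x^+=-2.5414  v^+=-2.4172  a^+=-0.3048
step 5: x_pred=-4.3344  r=9.5744  x^+=-2.0557  v^+=1.3175  a^+=2.8481
step 6: x_pred=-0.4024  r=-3.4976  x^+=-1.2348  v^+=1.8963  a^+=1.6963

a_post = 1.6963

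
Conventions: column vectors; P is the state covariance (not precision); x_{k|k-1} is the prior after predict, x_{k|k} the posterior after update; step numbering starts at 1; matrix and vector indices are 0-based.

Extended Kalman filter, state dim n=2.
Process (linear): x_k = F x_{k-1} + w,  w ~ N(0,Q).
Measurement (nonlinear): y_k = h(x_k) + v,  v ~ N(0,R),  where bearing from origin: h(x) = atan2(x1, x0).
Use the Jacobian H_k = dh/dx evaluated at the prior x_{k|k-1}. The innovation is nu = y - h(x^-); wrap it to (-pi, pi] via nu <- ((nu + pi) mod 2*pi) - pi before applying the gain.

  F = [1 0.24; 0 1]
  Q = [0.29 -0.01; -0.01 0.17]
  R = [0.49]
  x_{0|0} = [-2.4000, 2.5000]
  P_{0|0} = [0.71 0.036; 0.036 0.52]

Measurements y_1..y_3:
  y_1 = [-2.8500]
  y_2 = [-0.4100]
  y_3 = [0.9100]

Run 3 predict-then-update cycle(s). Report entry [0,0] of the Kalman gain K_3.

step 1: x^-=[-1.8000, 2.5000]  P^-=[1.0472 0.1508; 0.1508 0.6900]  H_jac=[-0.2634 -0.1897]  S=[0.6026]  K=[-0.5053; -0.2831]  nu=[1.2384]  x^+=[-2.4258, 2.1494]  P^+=[0.8934 0.0646; 0.0646 0.6417]
step 2: x^-=[-1.9099, 2.1494]  P^-=[1.2513 0.2086; 0.2086 0.8117]  H_jac=[-0.2600 -0.2310]  S=[0.6429]  K=[-0.5809; -0.3760]  nu=[-2.7073]  x^+=[-0.3372, 3.1673]  P^+=[1.0344 0.0682; 0.0682 0.7208]
step 3: x^-=[0.4230, 3.1673]  P^-=[1.3986 0.2312; 0.2312 0.8908]  H_jac=[-0.3102 0.0414]  S=[0.6202]  K=[-0.6841; -0.0561]  nu=[-0.5280]  x^+=[0.7842, 3.1969]  P^+=[1.1084 0.2074; 0.2074 0.8889]

K[0,0] = -0.6841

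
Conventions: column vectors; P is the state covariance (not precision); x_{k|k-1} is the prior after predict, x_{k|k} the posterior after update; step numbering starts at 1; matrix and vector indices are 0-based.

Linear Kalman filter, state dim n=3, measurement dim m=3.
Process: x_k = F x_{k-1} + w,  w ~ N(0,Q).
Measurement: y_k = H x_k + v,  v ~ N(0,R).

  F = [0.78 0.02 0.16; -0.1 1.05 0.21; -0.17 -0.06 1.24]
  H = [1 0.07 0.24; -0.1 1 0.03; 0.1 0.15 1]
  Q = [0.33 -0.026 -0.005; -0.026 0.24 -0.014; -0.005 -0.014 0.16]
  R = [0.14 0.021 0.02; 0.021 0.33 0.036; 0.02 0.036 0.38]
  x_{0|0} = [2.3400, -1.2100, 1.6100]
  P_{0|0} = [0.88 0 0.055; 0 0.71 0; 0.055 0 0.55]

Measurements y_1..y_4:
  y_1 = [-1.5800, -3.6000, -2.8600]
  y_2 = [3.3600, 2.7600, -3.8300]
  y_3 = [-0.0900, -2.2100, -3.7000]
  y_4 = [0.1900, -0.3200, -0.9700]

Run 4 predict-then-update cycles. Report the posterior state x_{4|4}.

step 1: x^-=[2.0586, -1.1664, 1.6712]  P^-=[0.8935 -0.0531 0.0383; -0.0531 1.0535 0.0907; 0.0383 0.0907 1.0105]  S=[1.1108 -0.0179 0.4034; -0.0179 1.4092 0.2983; 0.4034 0.2983 1.4564]  K=[0.8607 -0.0588 -0.1442; 0.0508 0.7542 -0.0014; -0.0046 -0.0696 0.7213]  nu=[-3.9580, -2.2779, -4.5621]  x^+=[-0.5562, -3.0791, -1.4429]  P^+=[0.1287 0.0080 -0.0538; 0.0080 0.2510 -0.0108; -0.0538 -0.0108 0.2785]
step 2: x^-=[-0.7263, -3.4805, -1.5099]  P^-=[0.4023 -0.0247 -0.0182; -0.0247 0.5262 0.0382; -0.0182 0.0382 0.6173]  S=[0.5695 0.0066 0.1954; 0.0066 0.8681 0.1674; 0.1954 0.1674 1.0202]  K=[0.7352 -0.0592 -0.1132; 0.0278 0.6087 0.0071; 0.0232 -0.0510 0.6128]  nu=[4.6923, 6.2132, -1.7254]  x^+=[2.5507, 0.4197, -2.7753]  P^+=[0.1092 0.0040 -0.0419; 0.0040 0.2023 -0.0056; -0.0419 -0.0056 0.2365]
step 3: x^-=[1.5539, -0.3972, -3.9001]  P^-=[0.3922 -0.0262 -0.0125; -0.0262 0.4730 0.0355; -0.0125 0.0355 0.5462]  S=[0.5575 0.0013 0.1821; 0.0013 0.8149 0.1541; 0.1821 0.1541 0.9481]  K=[0.7296 -0.0619 -0.1061; 0.0229 0.5830 0.0104; 0.0270 -0.0449 0.5825]  nu=[-0.6800, -1.5404, 0.1043]  x^+=[1.1420, -1.3097, -3.7885]  P^+=[0.1079 0.0030 -0.0392; 0.0030 0.1937 -0.0040; -0.0392 -0.0040 0.2248]
step 4: x^-=[0.2584, -2.2850, -4.8133]  P^-=[0.3918 -0.0268 -0.0120; -0.0268 0.4638 0.0348; -0.0120 0.0348 0.5266]  S=[0.5560 -0.0002 0.1776; -0.0002 0.8057 0.1513; 0.1776 0.1513 0.9282]  K=[0.7294 -0.0626 -0.1044; 0.0219 0.5782 0.0111; 0.0268 -0.0434 0.5736]  nu=[1.2467, 2.1352, 4.1602]  x^+=[0.5997, -0.9769, -2.4862]  P^+=[0.1078 0.0028 -0.0386; 0.0028 0.1920 -0.0036; -0.0386 -0.0036 0.2213]

x_post = [0.5997, -0.9769, -2.4862]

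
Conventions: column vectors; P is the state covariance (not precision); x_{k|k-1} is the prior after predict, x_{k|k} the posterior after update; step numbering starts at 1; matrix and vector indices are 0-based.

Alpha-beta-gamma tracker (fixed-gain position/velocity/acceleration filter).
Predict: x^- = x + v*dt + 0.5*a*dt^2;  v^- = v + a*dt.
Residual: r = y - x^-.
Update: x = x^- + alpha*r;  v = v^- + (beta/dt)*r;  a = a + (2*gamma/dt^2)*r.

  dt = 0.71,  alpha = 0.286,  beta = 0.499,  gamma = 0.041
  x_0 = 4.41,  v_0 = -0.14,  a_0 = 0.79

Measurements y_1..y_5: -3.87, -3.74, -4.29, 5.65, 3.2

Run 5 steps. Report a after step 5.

a_post = 3.0576

step 1: x_pred=4.5097  r=-8.3797  x^+=2.1131  v^+=-5.4685  a^+=-0.5731
step 2: x_pred=-1.9140  r=-1.8260  x^+=-2.4362  v^+=-7.1588  a^+=-0.8701
step 3: x_pred=-7.7383  r=3.4483  x^+=-6.7521  v^+=-5.3531  a^+=-0.3092
step 4: x_pred=-10.6307  r=16.2807  x^+=-5.9744  v^+=5.8697  a^+=2.3391
step 5: x_pred=-1.2173  r=4.4173  x^+=0.0460  v^+=10.6351  a^+=3.0576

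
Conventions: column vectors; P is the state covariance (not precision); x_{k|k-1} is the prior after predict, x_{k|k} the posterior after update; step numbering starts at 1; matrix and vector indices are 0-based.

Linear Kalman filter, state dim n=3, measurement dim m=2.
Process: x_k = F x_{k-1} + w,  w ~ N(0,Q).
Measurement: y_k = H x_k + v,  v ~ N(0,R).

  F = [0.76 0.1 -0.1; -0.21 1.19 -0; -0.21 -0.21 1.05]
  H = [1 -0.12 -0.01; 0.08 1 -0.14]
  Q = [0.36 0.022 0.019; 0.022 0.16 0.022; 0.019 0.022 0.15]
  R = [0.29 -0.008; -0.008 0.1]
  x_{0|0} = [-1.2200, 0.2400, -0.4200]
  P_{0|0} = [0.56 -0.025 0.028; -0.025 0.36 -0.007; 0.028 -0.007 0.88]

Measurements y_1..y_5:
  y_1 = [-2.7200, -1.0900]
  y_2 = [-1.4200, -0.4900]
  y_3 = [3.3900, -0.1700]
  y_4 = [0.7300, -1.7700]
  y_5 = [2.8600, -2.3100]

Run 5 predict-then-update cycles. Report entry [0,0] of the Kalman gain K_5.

step 1: x^-=[-0.8612, 0.5418, -0.2352]  P^-=[0.6879 -0.0452 -0.1438; -0.0452 0.7070 -0.0530; -0.1438 -0.0530 1.1493]  S=[1.0018 -0.0611; -0.0611 0.8448]  K=[0.6988 0.0860; -0.0783 0.8358; -0.1656 -0.2789]  nu=[-1.7961, -1.5958]  x^+=[-2.2535, -0.6513, 0.5073]  P^+=[0.1999 -0.0158 -0.0203; -0.0158 0.1028 0.1237; -0.0203 0.1237 1.0618]
step 2: x^-=[-1.8285, -0.3018, 1.1427]  P^-=[0.4853 -0.0268 -0.1248; -0.0268 0.3223 0.1675; -0.1248 0.1675 1.2870]  S=[0.7894 -0.0139; -0.0139 0.4022]  K=[0.6221 0.0948; -0.0721 0.7351; -0.2009 -0.0634]  nu=[0.3837, 0.1180]  x^+=[-1.5786, -0.2427, 1.0581]  P^+=[0.1778 -0.0132 -0.0245; -0.0132 0.0993 0.1728; -0.0245 0.1728 1.2538]
step 3: x^-=[-1.3298, 0.0427, 1.4935]  P^-=[0.4745 -0.0273 -0.1390; -0.0273 0.3151 0.2290; -0.1390 0.2290 1.4780]  S=[0.7791 -0.0116; -0.0116 0.3817]  K=[0.6165 0.0978; -0.0755 0.7334; -0.2324 0.0216]  nu=[4.7399, 0.1028]  x^+=[1.6025, -0.2398, 0.3942]  P^+=[0.1761 -0.0132 -0.0283; -0.0132 0.1040 0.2073; -0.0283 0.2073 1.4357]
step 4: x^-=[1.1545, -0.6218, 0.1278]  P^-=[0.4753 -0.0307 -0.1567; -0.0307 0.3217 0.2717; -0.1567 0.2717 1.6651]  S=[0.7812 -0.0127; -0.0127 0.3799]  K=[0.6167 0.0978; -0.0801 0.7375; -0.2627 0.0599]  nu=[-0.4978, -1.2226]  x^+=[0.7280, -1.4836, 0.1854]  P^+=[0.1761 -0.0138 -0.0323; -0.0138 0.1085 0.2360; -0.0323 0.2360 1.6094]
step 5: x^-=[0.3863, -1.9184, 0.3533]  P^-=[0.4770 -0.0341 -0.1746; -0.0341 0.3283 0.3075; -0.1746 0.3075 1.8459]  S=[0.7843 -0.0138; -0.0138 0.3799]  K=[0.6173 0.0974; -0.0846 0.7407; -0.2917 0.0817]  nu=[2.2470, -0.3730]  x^+=[1.7371, -2.3849, -0.3327]  P^+=[0.1762 -0.0143 -0.0361; -0.0143 0.1126 0.2620; -0.0361 0.2620 1.7759]

K[0,0] = 0.6173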